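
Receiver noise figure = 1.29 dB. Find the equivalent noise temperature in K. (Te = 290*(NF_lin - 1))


NF_lin = 10^(1.29/10) = 1.34586
Te = 290 * (1.34586 - 1) = 100.3 K

100.3 K


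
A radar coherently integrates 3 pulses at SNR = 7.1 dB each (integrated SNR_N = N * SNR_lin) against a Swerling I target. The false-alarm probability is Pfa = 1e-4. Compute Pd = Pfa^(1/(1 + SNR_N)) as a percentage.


SNR_lin = 10^(7.1/10) = 5.12861
SNR_N = 3 * 5.12861 = 15.38583
1/(1 + SNR_N) = 1/16.38583 = 0.0610283
Pd = (1e-4)^0.0610283 = 0.57002
Pd = 57.0%

57.0%


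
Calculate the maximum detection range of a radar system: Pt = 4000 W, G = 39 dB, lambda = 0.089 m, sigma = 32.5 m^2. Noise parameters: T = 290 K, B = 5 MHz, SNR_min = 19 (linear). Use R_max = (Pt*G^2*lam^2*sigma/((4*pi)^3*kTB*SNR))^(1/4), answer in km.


G_lin = 10^(39/10) = 7943.282347
R^4 = 4000 * 7943.282347^2 * 0.089^2 * 32.5 / ((4*pi)^3 * 1.38e-23 * 290 * 5000000.0 * 19)
R^4 = 8.61178e19 m^4
R_max = (8.61178e19)^(1/4) = 96332.6 m = 96.3 km

96.3 km


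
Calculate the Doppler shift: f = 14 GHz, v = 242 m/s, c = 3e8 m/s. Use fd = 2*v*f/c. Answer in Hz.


fd = 2 * 242 * 14000000000.0 / 3e8 = 22586.7 Hz

22586.7 Hz


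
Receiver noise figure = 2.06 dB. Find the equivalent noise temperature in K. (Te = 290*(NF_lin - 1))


NF_lin = 10^(2.06/10) = 1.606941
Te = 290 * (1.606941 - 1) = 176.0 K

176.0 K


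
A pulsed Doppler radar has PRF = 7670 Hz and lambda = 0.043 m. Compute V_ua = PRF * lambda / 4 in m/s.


V_ua = 7670 * 0.043 / 4 = 82.5 m/s

82.5 m/s


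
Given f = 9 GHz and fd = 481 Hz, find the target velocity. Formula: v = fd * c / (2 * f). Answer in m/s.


v = 481 * 3e8 / (2 * 9000000000.0) = 8.0 m/s

8.0 m/s


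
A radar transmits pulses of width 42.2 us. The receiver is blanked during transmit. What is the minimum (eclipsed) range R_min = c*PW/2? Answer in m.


R_min = 3e8 * 42.2e-6 / 2 = 6330.0 m

6330.0 m


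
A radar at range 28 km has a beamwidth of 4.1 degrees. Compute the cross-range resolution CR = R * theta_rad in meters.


BW_rad = 0.071558499
CR = 28000 * 0.071558499 = 2003.6 m

2003.6 m


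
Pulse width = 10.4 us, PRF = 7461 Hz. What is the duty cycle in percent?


DC = 10.4e-6 * 7461 * 100 = 7.76%

7.76%


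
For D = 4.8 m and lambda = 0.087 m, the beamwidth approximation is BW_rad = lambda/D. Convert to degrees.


BW_rad = 0.087 / 4.8 = 0.018125
BW_deg = 1.04 degrees

1.04 degrees


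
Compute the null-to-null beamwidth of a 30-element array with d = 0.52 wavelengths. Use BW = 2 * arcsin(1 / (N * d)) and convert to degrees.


1/(N*d) = 1/(30*0.52) = 0.064103
BW = 2*arcsin(0.064103) = 7.4 degrees

7.4 degrees


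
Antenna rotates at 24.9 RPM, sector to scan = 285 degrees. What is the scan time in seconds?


t = 285 / (24.9 * 360) * 60 = 1.91 s

1.91 s


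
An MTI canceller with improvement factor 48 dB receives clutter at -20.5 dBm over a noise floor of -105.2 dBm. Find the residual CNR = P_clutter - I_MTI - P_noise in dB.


CNR = -20.5 - 48 - (-105.2) = 36.7 dB

36.7 dB


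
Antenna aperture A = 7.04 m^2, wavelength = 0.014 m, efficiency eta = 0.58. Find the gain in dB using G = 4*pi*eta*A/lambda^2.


G_linear = 4*pi*0.58*7.04/0.014^2 = 261790.84
G_dB = 10*log10(261790.84) = 54.2 dB

54.2 dB


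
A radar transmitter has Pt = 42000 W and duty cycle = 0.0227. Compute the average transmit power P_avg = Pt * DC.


P_avg = 42000 * 0.0227 = 953.4 W

953.4 W


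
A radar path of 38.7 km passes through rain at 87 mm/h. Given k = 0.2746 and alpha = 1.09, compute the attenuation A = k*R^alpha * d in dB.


gamma = 0.2746 * 87^1.09 = 35.708904 dB/km
A = 35.708904 * 38.7 = 1381.93 dB

1381.93 dB


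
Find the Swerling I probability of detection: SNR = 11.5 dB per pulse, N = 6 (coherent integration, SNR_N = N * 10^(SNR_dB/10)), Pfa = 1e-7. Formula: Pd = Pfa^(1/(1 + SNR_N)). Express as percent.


SNR_lin = 10^(11.5/10) = 14.12538
SNR_N = 6 * 14.12538 = 84.75228
1/(1 + SNR_N) = 1/85.75228 = 0.0116615
Pd = (1e-7)^0.0116615 = 0.82865
Pd = 82.9%

82.9%


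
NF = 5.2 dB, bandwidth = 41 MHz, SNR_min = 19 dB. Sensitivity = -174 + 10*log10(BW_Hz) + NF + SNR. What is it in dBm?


10*log10(41000000.0) = 76.13
S = -174 + 76.13 + 5.2 + 19 = -73.7 dBm

-73.7 dBm


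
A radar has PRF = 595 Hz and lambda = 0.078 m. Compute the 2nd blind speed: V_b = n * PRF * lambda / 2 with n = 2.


V_blind = 2 * 595 * 0.078 / 2 = 46.4 m/s

46.4 m/s


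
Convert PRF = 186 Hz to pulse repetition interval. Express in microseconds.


PRI = 1/186 = 0.0053763441 s = 5376.3 us

5376.3 us


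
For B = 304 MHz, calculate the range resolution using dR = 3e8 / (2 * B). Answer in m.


dR = 3e8 / (2 * 304000000.0) = 0.49 m

0.49 m


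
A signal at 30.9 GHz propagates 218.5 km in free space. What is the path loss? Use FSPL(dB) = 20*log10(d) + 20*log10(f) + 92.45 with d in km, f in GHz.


20*log10(218.5) = 46.79
20*log10(30.9) = 29.8
FSPL = 169.0 dB

169.0 dB


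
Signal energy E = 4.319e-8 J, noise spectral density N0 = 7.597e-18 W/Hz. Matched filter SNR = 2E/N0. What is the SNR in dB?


SNR_lin = 2 * 4.319e-8 / 7.597e-18 = 1.137e10
SNR_dB = 10*log10(1.137e10) = 100.6 dB

100.6 dB


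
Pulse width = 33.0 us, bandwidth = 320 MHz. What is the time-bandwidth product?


TBP = 33.0 * 320 = 10560.0

10560.0


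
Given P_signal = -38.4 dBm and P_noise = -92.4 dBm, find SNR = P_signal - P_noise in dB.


SNR = -38.4 - (-92.4) = 54.0 dB

54.0 dB


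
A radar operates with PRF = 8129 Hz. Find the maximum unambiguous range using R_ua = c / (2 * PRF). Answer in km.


R_ua = 3e8 / (2 * 8129) = 18452.5 m = 18.5 km

18.5 km


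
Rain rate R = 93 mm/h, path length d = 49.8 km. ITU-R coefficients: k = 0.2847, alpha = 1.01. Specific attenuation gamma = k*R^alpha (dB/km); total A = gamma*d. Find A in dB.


gamma = 0.2847 * 93^1.01 = 27.704814 dB/km
A = 27.704814 * 49.8 = 1379.7 dB

1379.7 dB


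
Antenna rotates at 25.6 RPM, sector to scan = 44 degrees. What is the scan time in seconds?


t = 44 / (25.6 * 360) * 60 = 0.29 s

0.29 s


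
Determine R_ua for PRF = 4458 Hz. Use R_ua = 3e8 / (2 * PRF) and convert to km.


R_ua = 3e8 / (2 * 4458) = 33647.4 m = 33.6 km

33.6 km


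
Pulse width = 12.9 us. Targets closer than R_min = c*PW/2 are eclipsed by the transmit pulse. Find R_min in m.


R_min = 3e8 * 12.9e-6 / 2 = 1935.0 m

1935.0 m


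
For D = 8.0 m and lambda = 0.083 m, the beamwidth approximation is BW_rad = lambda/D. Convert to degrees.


BW_rad = 0.083 / 8.0 = 0.010375
BW_deg = 0.59 degrees

0.59 degrees


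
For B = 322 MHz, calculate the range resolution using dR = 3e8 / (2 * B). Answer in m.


dR = 3e8 / (2 * 322000000.0) = 0.47 m

0.47 m


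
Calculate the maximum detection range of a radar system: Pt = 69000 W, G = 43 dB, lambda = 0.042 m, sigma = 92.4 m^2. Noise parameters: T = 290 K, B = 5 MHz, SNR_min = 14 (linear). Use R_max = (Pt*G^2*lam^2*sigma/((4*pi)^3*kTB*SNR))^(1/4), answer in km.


G_lin = 10^(43/10) = 19952.62315
R^4 = 69000 * 19952.62315^2 * 0.042^2 * 92.4 / ((4*pi)^3 * 1.38e-23 * 290 * 5000000.0 * 14)
R^4 = 8.05406e21 m^4
R_max = (8.05406e21)^(1/4) = 299573.7 m = 299.6 km

299.6 km


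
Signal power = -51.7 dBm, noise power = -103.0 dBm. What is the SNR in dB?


SNR = -51.7 - (-103.0) = 51.3 dB

51.3 dB


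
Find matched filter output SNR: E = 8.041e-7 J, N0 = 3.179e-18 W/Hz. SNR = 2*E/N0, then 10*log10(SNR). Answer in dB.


SNR_lin = 2 * 8.041e-7 / 3.179e-18 = 5.059e11
SNR_dB = 10*log10(5.059e11) = 117.0 dB

117.0 dB


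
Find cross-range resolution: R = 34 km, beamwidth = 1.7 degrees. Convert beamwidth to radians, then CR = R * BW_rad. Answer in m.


BW_rad = 0.029670597
CR = 34000 * 0.029670597 = 1008.8 m

1008.8 m


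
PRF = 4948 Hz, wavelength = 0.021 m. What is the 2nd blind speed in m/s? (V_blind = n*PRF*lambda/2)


V_blind = 2 * 4948 * 0.021 / 2 = 103.9 m/s

103.9 m/s


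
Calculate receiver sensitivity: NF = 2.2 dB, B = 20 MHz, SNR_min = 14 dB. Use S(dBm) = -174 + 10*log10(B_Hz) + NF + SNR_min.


10*log10(20000000.0) = 73.01
S = -174 + 73.01 + 2.2 + 14 = -84.8 dBm

-84.8 dBm


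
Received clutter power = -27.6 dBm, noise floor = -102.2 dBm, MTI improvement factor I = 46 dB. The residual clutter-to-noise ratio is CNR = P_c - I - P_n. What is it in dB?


CNR = -27.6 - 46 - (-102.2) = 28.6 dB

28.6 dB


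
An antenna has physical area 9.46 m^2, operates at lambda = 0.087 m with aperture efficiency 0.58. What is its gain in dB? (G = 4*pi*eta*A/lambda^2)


G_linear = 4*pi*0.58*9.46/0.087^2 = 9109.42
G_dB = 10*log10(9109.42) = 39.6 dB

39.6 dB


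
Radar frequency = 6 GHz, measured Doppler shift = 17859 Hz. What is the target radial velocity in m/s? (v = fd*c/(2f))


v = 17859 * 3e8 / (2 * 6000000000.0) = 446.5 m/s

446.5 m/s


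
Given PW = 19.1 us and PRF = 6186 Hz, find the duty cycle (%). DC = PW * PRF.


DC = 19.1e-6 * 6186 * 100 = 11.82%

11.82%


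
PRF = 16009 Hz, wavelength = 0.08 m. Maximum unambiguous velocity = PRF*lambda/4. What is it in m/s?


V_ua = 16009 * 0.08 / 4 = 320.2 m/s

320.2 m/s


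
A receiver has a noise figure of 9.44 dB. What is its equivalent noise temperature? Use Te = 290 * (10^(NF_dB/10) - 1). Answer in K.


NF_lin = 10^(9.44/10) = 8.790225
Te = 290 * (8.790225 - 1) = 2259.2 K

2259.2 K


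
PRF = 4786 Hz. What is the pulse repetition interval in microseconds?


PRI = 1/4786 = 0.0002089427 s = 208.9 us

208.9 us


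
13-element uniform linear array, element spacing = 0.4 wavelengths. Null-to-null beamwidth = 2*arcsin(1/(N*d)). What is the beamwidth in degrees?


1/(N*d) = 1/(13*0.4) = 0.192308
BW = 2*arcsin(0.192308) = 22.2 degrees

22.2 degrees


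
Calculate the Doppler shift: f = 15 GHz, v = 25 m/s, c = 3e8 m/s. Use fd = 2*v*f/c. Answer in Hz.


fd = 2 * 25 * 15000000000.0 / 3e8 = 2500.0 Hz

2500.0 Hz


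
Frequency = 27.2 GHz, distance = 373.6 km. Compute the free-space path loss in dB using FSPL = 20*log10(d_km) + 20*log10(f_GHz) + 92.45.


20*log10(373.6) = 51.45
20*log10(27.2) = 28.69
FSPL = 172.6 dB

172.6 dB


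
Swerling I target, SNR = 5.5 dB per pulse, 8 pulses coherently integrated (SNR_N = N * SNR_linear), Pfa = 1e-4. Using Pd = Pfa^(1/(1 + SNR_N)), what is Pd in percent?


SNR_lin = 10^(5.5/10) = 3.54813
SNR_N = 8 * 3.54813 = 28.38504
1/(1 + SNR_N) = 1/29.38504 = 0.0340309
Pd = (1e-4)^0.0340309 = 0.73093
Pd = 73.1%

73.1%


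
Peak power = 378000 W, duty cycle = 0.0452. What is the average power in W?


P_avg = 378000 * 0.0452 = 17085.6 W

17085.6 W


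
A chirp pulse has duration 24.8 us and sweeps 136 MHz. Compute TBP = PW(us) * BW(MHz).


TBP = 24.8 * 136 = 3372.8

3372.8


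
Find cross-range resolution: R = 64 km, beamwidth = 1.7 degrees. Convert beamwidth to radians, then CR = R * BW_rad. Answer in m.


BW_rad = 0.029670597
CR = 64000 * 0.029670597 = 1898.9 m

1898.9 m


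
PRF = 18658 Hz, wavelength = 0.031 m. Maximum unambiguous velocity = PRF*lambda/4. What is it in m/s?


V_ua = 18658 * 0.031 / 4 = 144.6 m/s

144.6 m/s


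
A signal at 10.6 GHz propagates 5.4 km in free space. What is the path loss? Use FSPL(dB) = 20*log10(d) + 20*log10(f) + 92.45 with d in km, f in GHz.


20*log10(5.4) = 14.65
20*log10(10.6) = 20.51
FSPL = 127.6 dB

127.6 dB


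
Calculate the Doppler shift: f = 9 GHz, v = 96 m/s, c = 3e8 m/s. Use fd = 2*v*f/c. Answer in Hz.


fd = 2 * 96 * 9000000000.0 / 3e8 = 5760.0 Hz

5760.0 Hz


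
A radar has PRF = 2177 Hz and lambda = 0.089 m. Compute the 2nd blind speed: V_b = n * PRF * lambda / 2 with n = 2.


V_blind = 2 * 2177 * 0.089 / 2 = 193.8 m/s

193.8 m/s


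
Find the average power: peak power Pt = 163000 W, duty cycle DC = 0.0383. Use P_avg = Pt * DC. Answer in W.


P_avg = 163000 * 0.0383 = 6242.9 W

6242.9 W


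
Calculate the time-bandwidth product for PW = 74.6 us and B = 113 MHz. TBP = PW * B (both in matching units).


TBP = 74.6 * 113 = 8429.8

8429.8


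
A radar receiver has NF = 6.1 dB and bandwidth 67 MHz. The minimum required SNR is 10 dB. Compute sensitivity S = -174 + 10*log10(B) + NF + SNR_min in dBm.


10*log10(67000000.0) = 78.26
S = -174 + 78.26 + 6.1 + 10 = -79.6 dBm

-79.6 dBm


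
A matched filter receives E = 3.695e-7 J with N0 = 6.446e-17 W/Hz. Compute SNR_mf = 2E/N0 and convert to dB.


SNR_lin = 2 * 3.695e-7 / 6.446e-17 = 1.146e10
SNR_dB = 10*log10(1.146e10) = 100.6 dB

100.6 dB


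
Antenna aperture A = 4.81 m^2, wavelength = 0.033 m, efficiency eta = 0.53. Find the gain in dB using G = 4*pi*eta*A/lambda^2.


G_linear = 4*pi*0.53*4.81/0.033^2 = 29417.31
G_dB = 10*log10(29417.31) = 44.7 dB

44.7 dB


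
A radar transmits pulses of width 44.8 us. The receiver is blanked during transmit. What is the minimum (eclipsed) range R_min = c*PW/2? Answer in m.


R_min = 3e8 * 44.8e-6 / 2 = 6720.0 m

6720.0 m


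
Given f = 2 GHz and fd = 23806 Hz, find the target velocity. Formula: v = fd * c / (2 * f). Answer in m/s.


v = 23806 * 3e8 / (2 * 2000000000.0) = 1785.5 m/s

1785.5 m/s


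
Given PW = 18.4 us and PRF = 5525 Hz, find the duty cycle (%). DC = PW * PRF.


DC = 18.4e-6 * 5525 * 100 = 10.17%

10.17%


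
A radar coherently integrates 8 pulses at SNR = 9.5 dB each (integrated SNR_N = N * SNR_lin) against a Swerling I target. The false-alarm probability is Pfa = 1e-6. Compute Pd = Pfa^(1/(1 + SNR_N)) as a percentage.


SNR_lin = 10^(9.5/10) = 8.91251
SNR_N = 8 * 8.91251 = 71.30008
1/(1 + SNR_N) = 1/72.30008 = 0.0138312
Pd = (1e-6)^0.0138312 = 0.82606
Pd = 82.6%

82.6%


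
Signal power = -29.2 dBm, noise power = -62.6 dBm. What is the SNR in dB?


SNR = -29.2 - (-62.6) = 33.4 dB

33.4 dB


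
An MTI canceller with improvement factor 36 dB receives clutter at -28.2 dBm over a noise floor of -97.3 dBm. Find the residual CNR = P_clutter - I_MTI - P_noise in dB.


CNR = -28.2 - 36 - (-97.3) = 33.1 dB

33.1 dB


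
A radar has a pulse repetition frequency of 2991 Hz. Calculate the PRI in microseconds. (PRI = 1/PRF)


PRI = 1/2991 = 0.0003343363 s = 334.3 us

334.3 us


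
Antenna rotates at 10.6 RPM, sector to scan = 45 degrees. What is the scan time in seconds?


t = 45 / (10.6 * 360) * 60 = 0.71 s

0.71 s


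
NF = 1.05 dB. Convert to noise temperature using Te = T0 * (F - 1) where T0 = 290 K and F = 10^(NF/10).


NF_lin = 10^(1.05/10) = 1.273503
Te = 290 * (1.273503 - 1) = 79.3 K

79.3 K


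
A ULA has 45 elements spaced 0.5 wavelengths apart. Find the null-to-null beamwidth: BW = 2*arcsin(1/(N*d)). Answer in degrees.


1/(N*d) = 1/(45*0.5) = 0.044444
BW = 2*arcsin(0.044444) = 5.1 degrees

5.1 degrees


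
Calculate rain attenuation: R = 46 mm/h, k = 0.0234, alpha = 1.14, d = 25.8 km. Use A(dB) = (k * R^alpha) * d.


gamma = 0.0234 * 46^1.14 = 1.839754 dB/km
A = 1.839754 * 25.8 = 47.47 dB

47.47 dB


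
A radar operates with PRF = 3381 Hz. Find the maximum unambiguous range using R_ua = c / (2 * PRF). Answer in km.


R_ua = 3e8 / (2 * 3381) = 44365.6 m = 44.4 km

44.4 km


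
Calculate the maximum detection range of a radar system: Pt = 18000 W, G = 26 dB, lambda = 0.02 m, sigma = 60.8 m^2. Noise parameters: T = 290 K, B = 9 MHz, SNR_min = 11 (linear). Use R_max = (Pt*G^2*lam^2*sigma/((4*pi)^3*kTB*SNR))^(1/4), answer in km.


G_lin = 10^(26/10) = 398.107171
R^4 = 18000 * 398.107171^2 * 0.02^2 * 60.8 / ((4*pi)^3 * 1.38e-23 * 290 * 9000000.0 * 11)
R^4 = 8.82458e16 m^4
R_max = (8.82458e16)^(1/4) = 17235.5 m = 17.2 km

17.2 km


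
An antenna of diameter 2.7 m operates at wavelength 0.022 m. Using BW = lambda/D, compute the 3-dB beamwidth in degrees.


BW_rad = 0.022 / 2.7 = 0.008148
BW_deg = 0.47 degrees

0.47 degrees


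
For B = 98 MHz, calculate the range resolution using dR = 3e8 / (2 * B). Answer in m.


dR = 3e8 / (2 * 98000000.0) = 1.53 m

1.53 m


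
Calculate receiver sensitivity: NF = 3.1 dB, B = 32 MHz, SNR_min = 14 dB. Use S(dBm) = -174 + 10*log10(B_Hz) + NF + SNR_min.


10*log10(32000000.0) = 75.05
S = -174 + 75.05 + 3.1 + 14 = -81.8 dBm

-81.8 dBm


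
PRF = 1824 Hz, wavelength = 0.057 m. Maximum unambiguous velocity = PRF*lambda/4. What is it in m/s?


V_ua = 1824 * 0.057 / 4 = 26.0 m/s

26.0 m/s


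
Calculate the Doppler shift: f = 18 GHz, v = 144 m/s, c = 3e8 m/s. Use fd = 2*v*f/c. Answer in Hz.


fd = 2 * 144 * 18000000000.0 / 3e8 = 17280.0 Hz

17280.0 Hz


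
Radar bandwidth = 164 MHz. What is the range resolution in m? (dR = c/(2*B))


dR = 3e8 / (2 * 164000000.0) = 0.91 m

0.91 m


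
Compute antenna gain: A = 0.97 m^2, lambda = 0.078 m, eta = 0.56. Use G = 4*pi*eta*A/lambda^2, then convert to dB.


G_linear = 4*pi*0.56*0.97/0.078^2 = 1121.97
G_dB = 10*log10(1121.97) = 30.5 dB

30.5 dB


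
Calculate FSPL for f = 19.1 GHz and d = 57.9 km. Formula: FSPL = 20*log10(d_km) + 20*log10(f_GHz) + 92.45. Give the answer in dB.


20*log10(57.9) = 35.25
20*log10(19.1) = 25.62
FSPL = 153.3 dB

153.3 dB


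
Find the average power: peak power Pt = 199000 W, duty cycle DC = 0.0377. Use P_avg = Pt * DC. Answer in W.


P_avg = 199000 * 0.0377 = 7502.3 W

7502.3 W


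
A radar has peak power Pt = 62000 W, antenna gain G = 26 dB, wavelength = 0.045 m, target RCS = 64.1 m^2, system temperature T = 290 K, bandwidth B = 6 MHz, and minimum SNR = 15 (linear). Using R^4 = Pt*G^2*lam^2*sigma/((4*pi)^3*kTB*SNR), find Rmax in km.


G_lin = 10^(26/10) = 398.107171
R^4 = 62000 * 398.107171^2 * 0.045^2 * 64.1 / ((4*pi)^3 * 1.38e-23 * 290 * 6000000.0 * 15)
R^4 = 1.78454e18 m^4
R_max = (1.78454e18)^(1/4) = 36549.5 m = 36.5 km

36.5 km


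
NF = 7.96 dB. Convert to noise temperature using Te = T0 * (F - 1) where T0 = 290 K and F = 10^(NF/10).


NF_lin = 10^(7.96/10) = 6.251727
Te = 290 * (6.251727 - 1) = 1523.0 K

1523.0 K


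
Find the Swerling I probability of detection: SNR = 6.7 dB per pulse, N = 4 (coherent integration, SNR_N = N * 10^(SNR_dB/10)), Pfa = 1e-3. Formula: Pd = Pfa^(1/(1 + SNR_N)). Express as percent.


SNR_lin = 10^(6.7/10) = 4.67735
SNR_N = 4 * 4.67735 = 18.7094
1/(1 + SNR_N) = 1/19.7094 = 0.0507372
Pd = (1e-3)^0.0507372 = 0.70435
Pd = 70.4%

70.4%


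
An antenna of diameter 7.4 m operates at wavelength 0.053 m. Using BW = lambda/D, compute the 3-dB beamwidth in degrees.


BW_rad = 0.053 / 7.4 = 0.007162
BW_deg = 0.41 degrees

0.41 degrees


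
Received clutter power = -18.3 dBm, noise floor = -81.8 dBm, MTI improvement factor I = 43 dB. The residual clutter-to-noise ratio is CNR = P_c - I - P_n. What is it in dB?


CNR = -18.3 - 43 - (-81.8) = 20.5 dB

20.5 dB


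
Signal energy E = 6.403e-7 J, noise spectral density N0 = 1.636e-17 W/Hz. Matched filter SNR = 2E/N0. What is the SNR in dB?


SNR_lin = 2 * 6.403e-7 / 1.636e-17 = 7.828e10
SNR_dB = 10*log10(7.828e10) = 108.9 dB

108.9 dB


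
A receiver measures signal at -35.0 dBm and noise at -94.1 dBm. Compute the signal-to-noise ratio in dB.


SNR = -35.0 - (-94.1) = 59.1 dB

59.1 dB


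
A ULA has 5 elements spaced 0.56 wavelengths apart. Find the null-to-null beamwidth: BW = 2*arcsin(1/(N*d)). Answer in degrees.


1/(N*d) = 1/(5*0.56) = 0.357143
BW = 2*arcsin(0.357143) = 41.8 degrees

41.8 degrees


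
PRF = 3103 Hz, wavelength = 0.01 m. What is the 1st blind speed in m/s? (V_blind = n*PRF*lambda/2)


V_blind = 1 * 3103 * 0.01 / 2 = 15.5 m/s

15.5 m/s


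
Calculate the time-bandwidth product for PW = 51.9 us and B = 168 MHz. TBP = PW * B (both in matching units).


TBP = 51.9 * 168 = 8719.2

8719.2


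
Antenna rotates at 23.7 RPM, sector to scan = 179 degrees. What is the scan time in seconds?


t = 179 / (23.7 * 360) * 60 = 1.26 s

1.26 s


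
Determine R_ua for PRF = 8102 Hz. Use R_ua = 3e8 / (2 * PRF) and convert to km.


R_ua = 3e8 / (2 * 8102) = 18513.9 m = 18.5 km

18.5 km


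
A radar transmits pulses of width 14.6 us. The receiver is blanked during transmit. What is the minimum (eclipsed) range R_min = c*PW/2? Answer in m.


R_min = 3e8 * 14.6e-6 / 2 = 2190.0 m

2190.0 m


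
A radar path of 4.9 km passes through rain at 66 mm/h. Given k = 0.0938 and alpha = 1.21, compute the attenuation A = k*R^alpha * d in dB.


gamma = 0.0938 * 66^1.21 = 14.922823 dB/km
A = 14.922823 * 4.9 = 73.12 dB

73.12 dB


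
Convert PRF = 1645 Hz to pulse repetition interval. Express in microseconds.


PRI = 1/1645 = 0.0006079027 s = 607.9 us

607.9 us


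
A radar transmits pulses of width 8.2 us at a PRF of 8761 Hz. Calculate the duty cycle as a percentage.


DC = 8.2e-6 * 8761 * 100 = 7.18%

7.18%


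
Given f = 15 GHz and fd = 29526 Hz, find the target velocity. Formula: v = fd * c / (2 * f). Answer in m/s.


v = 29526 * 3e8 / (2 * 15000000000.0) = 295.3 m/s

295.3 m/s


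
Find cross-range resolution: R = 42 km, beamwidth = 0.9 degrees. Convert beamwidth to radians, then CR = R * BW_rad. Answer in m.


BW_rad = 0.015707963
CR = 42000 * 0.015707963 = 659.7 m

659.7 m


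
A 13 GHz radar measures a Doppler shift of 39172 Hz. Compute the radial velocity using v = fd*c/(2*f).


v = 39172 * 3e8 / (2 * 13000000000.0) = 452.0 m/s

452.0 m/s


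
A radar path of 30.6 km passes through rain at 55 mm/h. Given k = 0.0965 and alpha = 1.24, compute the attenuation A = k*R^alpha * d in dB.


gamma = 0.0965 * 55^1.24 = 13.885996 dB/km
A = 13.885996 * 30.6 = 424.91 dB

424.91 dB


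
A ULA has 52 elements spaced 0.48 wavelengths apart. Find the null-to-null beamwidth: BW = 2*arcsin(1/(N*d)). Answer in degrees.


1/(N*d) = 1/(52*0.48) = 0.040064
BW = 2*arcsin(0.040064) = 4.6 degrees

4.6 degrees


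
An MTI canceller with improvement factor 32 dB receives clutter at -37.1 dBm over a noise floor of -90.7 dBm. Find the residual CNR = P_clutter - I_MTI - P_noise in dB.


CNR = -37.1 - 32 - (-90.7) = 21.6 dB

21.6 dB


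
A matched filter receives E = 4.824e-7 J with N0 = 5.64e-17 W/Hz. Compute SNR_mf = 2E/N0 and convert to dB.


SNR_lin = 2 * 4.824e-7 / 5.64e-17 = 1.711e10
SNR_dB = 10*log10(1.711e10) = 102.3 dB

102.3 dB


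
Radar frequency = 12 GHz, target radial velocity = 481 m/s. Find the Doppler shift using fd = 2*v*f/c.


fd = 2 * 481 * 12000000000.0 / 3e8 = 38480.0 Hz

38480.0 Hz


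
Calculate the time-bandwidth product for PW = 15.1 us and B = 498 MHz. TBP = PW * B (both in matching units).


TBP = 15.1 * 498 = 7519.8

7519.8


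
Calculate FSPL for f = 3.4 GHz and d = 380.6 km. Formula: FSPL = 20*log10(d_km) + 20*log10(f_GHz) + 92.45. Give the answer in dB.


20*log10(380.6) = 51.61
20*log10(3.4) = 10.63
FSPL = 154.7 dB

154.7 dB


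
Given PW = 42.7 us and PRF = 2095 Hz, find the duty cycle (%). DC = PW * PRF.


DC = 42.7e-6 * 2095 * 100 = 8.95%

8.95%


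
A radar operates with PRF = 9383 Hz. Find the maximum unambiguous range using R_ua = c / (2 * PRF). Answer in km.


R_ua = 3e8 / (2 * 9383) = 15986.4 m = 16.0 km

16.0 km


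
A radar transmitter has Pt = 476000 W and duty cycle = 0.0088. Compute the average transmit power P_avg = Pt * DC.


P_avg = 476000 * 0.0088 = 4188.8 W

4188.8 W


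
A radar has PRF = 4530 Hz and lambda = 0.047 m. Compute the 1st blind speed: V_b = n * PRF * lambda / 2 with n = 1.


V_blind = 1 * 4530 * 0.047 / 2 = 106.5 m/s

106.5 m/s


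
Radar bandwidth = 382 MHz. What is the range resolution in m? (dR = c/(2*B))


dR = 3e8 / (2 * 382000000.0) = 0.39 m

0.39 m


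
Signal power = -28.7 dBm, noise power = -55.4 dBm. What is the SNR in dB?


SNR = -28.7 - (-55.4) = 26.7 dB

26.7 dB


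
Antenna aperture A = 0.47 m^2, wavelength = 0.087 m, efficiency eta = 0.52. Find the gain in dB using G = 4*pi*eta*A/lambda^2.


G_linear = 4*pi*0.52*0.47/0.087^2 = 405.76
G_dB = 10*log10(405.76) = 26.1 dB

26.1 dB


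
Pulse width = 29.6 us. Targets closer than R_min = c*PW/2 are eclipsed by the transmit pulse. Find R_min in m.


R_min = 3e8 * 29.6e-6 / 2 = 4440.0 m

4440.0 m


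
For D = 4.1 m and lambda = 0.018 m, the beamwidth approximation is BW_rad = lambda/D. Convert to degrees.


BW_rad = 0.018 / 4.1 = 0.00439
BW_deg = 0.25 degrees

0.25 degrees


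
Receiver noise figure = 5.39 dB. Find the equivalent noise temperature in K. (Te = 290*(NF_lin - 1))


NF_lin = 10^(5.39/10) = 3.459394
Te = 290 * (3.459394 - 1) = 713.2 K

713.2 K


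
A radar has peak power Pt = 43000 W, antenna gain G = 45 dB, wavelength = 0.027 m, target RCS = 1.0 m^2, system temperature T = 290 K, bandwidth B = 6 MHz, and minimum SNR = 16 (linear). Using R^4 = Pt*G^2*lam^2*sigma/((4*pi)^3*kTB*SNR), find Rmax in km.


G_lin = 10^(45/10) = 31622.776602
R^4 = 43000 * 31622.776602^2 * 0.027^2 * 1.0 / ((4*pi)^3 * 1.38e-23 * 290 * 6000000.0 * 16)
R^4 = 4.11167e19 m^4
R_max = (4.11167e19)^(1/4) = 80076.4 m = 80.1 km

80.1 km


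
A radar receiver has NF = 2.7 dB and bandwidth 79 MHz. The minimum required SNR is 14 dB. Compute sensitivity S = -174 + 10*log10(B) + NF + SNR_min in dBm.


10*log10(79000000.0) = 78.98
S = -174 + 78.98 + 2.7 + 14 = -78.3 dBm

-78.3 dBm


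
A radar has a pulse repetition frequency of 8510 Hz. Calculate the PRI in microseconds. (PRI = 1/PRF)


PRI = 1/8510 = 0.0001175088 s = 117.5 us

117.5 us


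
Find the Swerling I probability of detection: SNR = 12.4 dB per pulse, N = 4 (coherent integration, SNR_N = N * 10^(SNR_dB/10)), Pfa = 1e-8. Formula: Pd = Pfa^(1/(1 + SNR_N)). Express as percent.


SNR_lin = 10^(12.4/10) = 17.37801
SNR_N = 4 * 17.37801 = 69.51204
1/(1 + SNR_N) = 1/70.51204 = 0.014182
Pd = (1e-8)^0.014182 = 0.77009
Pd = 77.0%

77.0%


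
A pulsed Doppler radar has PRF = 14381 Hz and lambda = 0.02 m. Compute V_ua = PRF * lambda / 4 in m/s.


V_ua = 14381 * 0.02 / 4 = 71.9 m/s

71.9 m/s


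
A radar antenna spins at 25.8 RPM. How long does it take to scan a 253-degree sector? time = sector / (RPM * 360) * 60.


t = 253 / (25.8 * 360) * 60 = 1.63 s

1.63 s


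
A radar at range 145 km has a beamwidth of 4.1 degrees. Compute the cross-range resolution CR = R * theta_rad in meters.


BW_rad = 0.071558499
CR = 145000 * 0.071558499 = 10376.0 m

10376.0 m


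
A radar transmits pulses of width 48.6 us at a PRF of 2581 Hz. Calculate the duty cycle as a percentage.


DC = 48.6e-6 * 2581 * 100 = 12.54%

12.54%


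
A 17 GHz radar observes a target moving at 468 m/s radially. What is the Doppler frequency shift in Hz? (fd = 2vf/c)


fd = 2 * 468 * 17000000000.0 / 3e8 = 53040.0 Hz

53040.0 Hz


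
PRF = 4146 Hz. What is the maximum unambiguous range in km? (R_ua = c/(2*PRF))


R_ua = 3e8 / (2 * 4146) = 36179.5 m = 36.2 km

36.2 km


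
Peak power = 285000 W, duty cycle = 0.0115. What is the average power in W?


P_avg = 285000 * 0.0115 = 3277.5 W

3277.5 W


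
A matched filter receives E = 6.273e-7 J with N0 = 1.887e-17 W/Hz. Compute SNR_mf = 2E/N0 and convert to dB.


SNR_lin = 2 * 6.273e-7 / 1.887e-17 = 6.649e10
SNR_dB = 10*log10(6.649e10) = 108.2 dB

108.2 dB


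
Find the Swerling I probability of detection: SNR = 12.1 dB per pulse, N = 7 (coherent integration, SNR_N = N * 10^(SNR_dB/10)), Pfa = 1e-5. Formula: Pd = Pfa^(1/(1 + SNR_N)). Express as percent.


SNR_lin = 10^(12.1/10) = 16.2181
SNR_N = 7 * 16.2181 = 113.5267
1/(1 + SNR_N) = 1/114.5267 = 0.0087316
Pd = (1e-5)^0.0087316 = 0.90436
Pd = 90.4%

90.4%


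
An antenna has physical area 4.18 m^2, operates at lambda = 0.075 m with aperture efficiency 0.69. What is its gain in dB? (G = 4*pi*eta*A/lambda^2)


G_linear = 4*pi*0.69*4.18/0.075^2 = 6443.36
G_dB = 10*log10(6443.36) = 38.1 dB

38.1 dB


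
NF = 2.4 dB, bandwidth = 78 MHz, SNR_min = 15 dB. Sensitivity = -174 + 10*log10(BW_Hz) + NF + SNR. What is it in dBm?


10*log10(78000000.0) = 78.92
S = -174 + 78.92 + 2.4 + 15 = -77.7 dBm

-77.7 dBm


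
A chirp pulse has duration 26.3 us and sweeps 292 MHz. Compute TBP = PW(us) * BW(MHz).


TBP = 26.3 * 292 = 7679.6

7679.6


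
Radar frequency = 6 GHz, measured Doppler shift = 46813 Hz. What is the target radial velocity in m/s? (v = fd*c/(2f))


v = 46813 * 3e8 / (2 * 6000000000.0) = 1170.3 m/s

1170.3 m/s


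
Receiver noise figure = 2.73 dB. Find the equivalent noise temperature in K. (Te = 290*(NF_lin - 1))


NF_lin = 10^(2.73/10) = 1.874995
Te = 290 * (1.874995 - 1) = 253.7 K

253.7 K


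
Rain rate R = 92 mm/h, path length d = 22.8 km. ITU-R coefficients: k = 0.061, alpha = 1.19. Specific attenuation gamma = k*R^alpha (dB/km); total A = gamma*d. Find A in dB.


gamma = 0.061 * 92^1.19 = 13.250655 dB/km
A = 13.250655 * 22.8 = 302.11 dB

302.11 dB


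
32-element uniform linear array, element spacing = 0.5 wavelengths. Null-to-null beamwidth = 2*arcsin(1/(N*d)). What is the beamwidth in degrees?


1/(N*d) = 1/(32*0.5) = 0.0625
BW = 2*arcsin(0.0625) = 7.2 degrees

7.2 degrees


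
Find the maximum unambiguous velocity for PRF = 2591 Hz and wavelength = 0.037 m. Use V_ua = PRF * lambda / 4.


V_ua = 2591 * 0.037 / 4 = 24.0 m/s

24.0 m/s


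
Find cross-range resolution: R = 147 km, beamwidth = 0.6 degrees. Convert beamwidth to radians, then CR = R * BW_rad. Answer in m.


BW_rad = 0.010471976
CR = 147000 * 0.010471976 = 1539.4 m

1539.4 m


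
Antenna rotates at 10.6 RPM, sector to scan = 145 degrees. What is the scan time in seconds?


t = 145 / (10.6 * 360) * 60 = 2.28 s

2.28 s


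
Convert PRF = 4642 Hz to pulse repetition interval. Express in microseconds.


PRI = 1/4642 = 0.0002154244 s = 215.4 us

215.4 us


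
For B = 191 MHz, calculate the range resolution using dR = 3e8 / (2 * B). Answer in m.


dR = 3e8 / (2 * 191000000.0) = 0.79 m

0.79 m


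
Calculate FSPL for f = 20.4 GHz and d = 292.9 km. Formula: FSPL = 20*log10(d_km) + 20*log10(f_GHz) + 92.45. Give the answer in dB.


20*log10(292.9) = 49.33
20*log10(20.4) = 26.19
FSPL = 168.0 dB

168.0 dB


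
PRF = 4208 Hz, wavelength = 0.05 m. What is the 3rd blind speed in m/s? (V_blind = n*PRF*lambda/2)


V_blind = 3 * 4208 * 0.05 / 2 = 315.6 m/s

315.6 m/s


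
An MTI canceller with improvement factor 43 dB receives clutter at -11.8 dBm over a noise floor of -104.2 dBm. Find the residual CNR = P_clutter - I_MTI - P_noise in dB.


CNR = -11.8 - 43 - (-104.2) = 49.4 dB

49.4 dB


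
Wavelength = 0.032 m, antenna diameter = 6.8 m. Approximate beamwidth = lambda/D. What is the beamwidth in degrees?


BW_rad = 0.032 / 6.8 = 0.004706
BW_deg = 0.27 degrees

0.27 degrees


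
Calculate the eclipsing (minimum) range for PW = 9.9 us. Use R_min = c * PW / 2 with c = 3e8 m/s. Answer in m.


R_min = 3e8 * 9.9e-6 / 2 = 1485.0 m

1485.0 m


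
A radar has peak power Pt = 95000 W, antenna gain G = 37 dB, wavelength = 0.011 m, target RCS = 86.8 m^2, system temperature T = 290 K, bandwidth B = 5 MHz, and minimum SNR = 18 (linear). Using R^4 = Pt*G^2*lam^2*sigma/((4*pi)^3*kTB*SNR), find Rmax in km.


G_lin = 10^(37/10) = 5011.872336
R^4 = 95000 * 5011.872336^2 * 0.011^2 * 86.8 / ((4*pi)^3 * 1.38e-23 * 290 * 5000000.0 * 18)
R^4 = 3.50655e19 m^4
R_max = (3.50655e19)^(1/4) = 76952.0 m = 77.0 km

77.0 km


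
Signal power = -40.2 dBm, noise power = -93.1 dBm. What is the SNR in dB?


SNR = -40.2 - (-93.1) = 52.9 dB

52.9 dB


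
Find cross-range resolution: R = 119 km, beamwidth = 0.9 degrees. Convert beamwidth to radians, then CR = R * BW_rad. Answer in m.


BW_rad = 0.015707963
CR = 119000 * 0.015707963 = 1869.2 m

1869.2 m


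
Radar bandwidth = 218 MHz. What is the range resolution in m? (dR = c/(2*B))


dR = 3e8 / (2 * 218000000.0) = 0.69 m

0.69 m


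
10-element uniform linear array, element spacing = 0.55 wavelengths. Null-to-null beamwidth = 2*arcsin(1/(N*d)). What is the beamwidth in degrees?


1/(N*d) = 1/(10*0.55) = 0.181818
BW = 2*arcsin(0.181818) = 21.0 degrees

21.0 degrees


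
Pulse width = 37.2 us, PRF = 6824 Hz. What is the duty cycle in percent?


DC = 37.2e-6 * 6824 * 100 = 25.39%

25.39%


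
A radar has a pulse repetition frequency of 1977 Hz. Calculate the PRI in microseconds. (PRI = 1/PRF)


PRI = 1/1977 = 0.0005058169 s = 505.8 us

505.8 us


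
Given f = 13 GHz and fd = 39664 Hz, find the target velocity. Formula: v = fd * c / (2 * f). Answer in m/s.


v = 39664 * 3e8 / (2 * 13000000000.0) = 457.7 m/s

457.7 m/s


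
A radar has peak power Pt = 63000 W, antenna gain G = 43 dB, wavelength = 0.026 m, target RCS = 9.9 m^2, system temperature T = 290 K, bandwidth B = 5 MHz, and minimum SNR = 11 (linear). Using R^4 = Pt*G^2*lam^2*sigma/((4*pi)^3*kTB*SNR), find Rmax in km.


G_lin = 10^(43/10) = 19952.62315
R^4 = 63000 * 19952.62315^2 * 0.026^2 * 9.9 / ((4*pi)^3 * 1.38e-23 * 290 * 5000000.0 * 11)
R^4 = 3.84285e20 m^4
R_max = (3.84285e20)^(1/4) = 140011.4 m = 140.0 km

140.0 km


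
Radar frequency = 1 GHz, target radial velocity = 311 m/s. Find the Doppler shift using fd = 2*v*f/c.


fd = 2 * 311 * 1000000000.0 / 3e8 = 2073.3 Hz

2073.3 Hz


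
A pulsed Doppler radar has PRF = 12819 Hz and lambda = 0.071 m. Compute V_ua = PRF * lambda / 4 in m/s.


V_ua = 12819 * 0.071 / 4 = 227.5 m/s

227.5 m/s


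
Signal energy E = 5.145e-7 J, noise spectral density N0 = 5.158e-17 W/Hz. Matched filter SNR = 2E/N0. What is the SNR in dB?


SNR_lin = 2 * 5.145e-7 / 5.158e-17 = 1.995e10
SNR_dB = 10*log10(1.995e10) = 103.0 dB

103.0 dB


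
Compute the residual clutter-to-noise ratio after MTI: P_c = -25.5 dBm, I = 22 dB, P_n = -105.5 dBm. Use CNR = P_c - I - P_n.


CNR = -25.5 - 22 - (-105.5) = 58.0 dB

58.0 dB


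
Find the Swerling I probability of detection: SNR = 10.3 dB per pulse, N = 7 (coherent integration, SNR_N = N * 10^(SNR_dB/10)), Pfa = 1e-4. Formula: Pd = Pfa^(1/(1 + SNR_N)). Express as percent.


SNR_lin = 10^(10.3/10) = 10.71519
SNR_N = 7 * 10.71519 = 75.00633
1/(1 + SNR_N) = 1/76.00633 = 0.0131568
Pd = (1e-4)^0.0131568 = 0.88588
Pd = 88.6%

88.6%


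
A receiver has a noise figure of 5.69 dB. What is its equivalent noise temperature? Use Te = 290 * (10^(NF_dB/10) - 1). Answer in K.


NF_lin = 10^(5.69/10) = 3.706807
Te = 290 * (3.706807 - 1) = 785.0 K

785.0 K


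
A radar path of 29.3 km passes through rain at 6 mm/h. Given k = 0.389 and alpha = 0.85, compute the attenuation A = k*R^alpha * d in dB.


gamma = 0.389 * 6^0.85 = 1.783931 dB/km
A = 1.783931 * 29.3 = 52.27 dB

52.27 dB


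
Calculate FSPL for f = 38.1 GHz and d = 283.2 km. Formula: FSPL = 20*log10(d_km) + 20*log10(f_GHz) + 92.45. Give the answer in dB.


20*log10(283.2) = 49.04
20*log10(38.1) = 31.62
FSPL = 173.1 dB

173.1 dB


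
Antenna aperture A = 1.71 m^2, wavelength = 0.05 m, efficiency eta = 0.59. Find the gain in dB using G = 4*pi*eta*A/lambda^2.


G_linear = 4*pi*0.59*1.71/0.05^2 = 5071.28
G_dB = 10*log10(5071.28) = 37.1 dB

37.1 dB


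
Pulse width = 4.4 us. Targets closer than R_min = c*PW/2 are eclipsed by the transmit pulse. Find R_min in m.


R_min = 3e8 * 4.4e-6 / 2 = 660.0 m

660.0 m


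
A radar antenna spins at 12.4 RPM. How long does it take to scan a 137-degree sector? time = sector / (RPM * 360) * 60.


t = 137 / (12.4 * 360) * 60 = 1.84 s

1.84 s


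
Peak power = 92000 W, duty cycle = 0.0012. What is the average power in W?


P_avg = 92000 * 0.0012 = 110.4 W

110.4 W


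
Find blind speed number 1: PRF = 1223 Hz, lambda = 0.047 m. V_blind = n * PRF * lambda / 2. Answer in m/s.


V_blind = 1 * 1223 * 0.047 / 2 = 28.7 m/s

28.7 m/s


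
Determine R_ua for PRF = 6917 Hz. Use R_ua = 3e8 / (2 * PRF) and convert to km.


R_ua = 3e8 / (2 * 6917) = 21685.7 m = 21.7 km

21.7 km


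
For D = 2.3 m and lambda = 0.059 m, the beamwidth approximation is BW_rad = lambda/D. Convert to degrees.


BW_rad = 0.059 / 2.3 = 0.025652
BW_deg = 1.47 degrees

1.47 degrees


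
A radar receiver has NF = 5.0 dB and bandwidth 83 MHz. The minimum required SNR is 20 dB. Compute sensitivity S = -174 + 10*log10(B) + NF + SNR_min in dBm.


10*log10(83000000.0) = 79.19
S = -174 + 79.19 + 5.0 + 20 = -69.8 dBm

-69.8 dBm


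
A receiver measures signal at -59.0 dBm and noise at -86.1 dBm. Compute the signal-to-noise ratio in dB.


SNR = -59.0 - (-86.1) = 27.1 dB

27.1 dB


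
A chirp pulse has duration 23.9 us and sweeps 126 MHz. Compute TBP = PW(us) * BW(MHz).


TBP = 23.9 * 126 = 3011.4

3011.4


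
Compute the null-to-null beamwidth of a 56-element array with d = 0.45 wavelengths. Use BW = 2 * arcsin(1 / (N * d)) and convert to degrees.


1/(N*d) = 1/(56*0.45) = 0.039683
BW = 2*arcsin(0.039683) = 4.5 degrees

4.5 degrees


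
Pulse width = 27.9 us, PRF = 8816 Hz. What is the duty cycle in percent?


DC = 27.9e-6 * 8816 * 100 = 24.6%

24.6%


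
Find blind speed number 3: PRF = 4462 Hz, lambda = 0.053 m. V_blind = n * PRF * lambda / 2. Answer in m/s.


V_blind = 3 * 4462 * 0.053 / 2 = 354.7 m/s

354.7 m/s


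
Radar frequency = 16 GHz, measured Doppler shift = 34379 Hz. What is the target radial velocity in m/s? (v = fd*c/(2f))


v = 34379 * 3e8 / (2 * 16000000000.0) = 322.3 m/s

322.3 m/s


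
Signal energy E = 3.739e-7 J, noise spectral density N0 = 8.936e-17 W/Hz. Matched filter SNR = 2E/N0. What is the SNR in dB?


SNR_lin = 2 * 3.739e-7 / 8.936e-17 = 8.368e9
SNR_dB = 10*log10(8.368e9) = 99.2 dB

99.2 dB


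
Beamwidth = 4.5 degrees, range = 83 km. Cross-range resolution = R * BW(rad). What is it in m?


BW_rad = 0.078539816
CR = 83000 * 0.078539816 = 6518.8 m

6518.8 m


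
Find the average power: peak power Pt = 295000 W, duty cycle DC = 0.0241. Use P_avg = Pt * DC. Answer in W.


P_avg = 295000 * 0.0241 = 7109.5 W

7109.5 W


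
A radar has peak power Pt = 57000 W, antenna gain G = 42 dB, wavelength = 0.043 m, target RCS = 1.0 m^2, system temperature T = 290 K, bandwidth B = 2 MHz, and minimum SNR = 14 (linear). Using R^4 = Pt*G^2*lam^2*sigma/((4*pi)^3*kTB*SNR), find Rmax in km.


G_lin = 10^(42/10) = 15848.931925
R^4 = 57000 * 15848.931925^2 * 0.043^2 * 1.0 / ((4*pi)^3 * 1.38e-23 * 290 * 2000000.0 * 14)
R^4 = 1.19055e20 m^4
R_max = (1.19055e20)^(1/4) = 104456.8 m = 104.5 km

104.5 km


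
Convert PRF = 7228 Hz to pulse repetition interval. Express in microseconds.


PRI = 1/7228 = 0.0001383509 s = 138.4 us

138.4 us


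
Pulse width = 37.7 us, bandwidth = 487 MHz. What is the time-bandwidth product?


TBP = 37.7 * 487 = 18359.9

18359.9


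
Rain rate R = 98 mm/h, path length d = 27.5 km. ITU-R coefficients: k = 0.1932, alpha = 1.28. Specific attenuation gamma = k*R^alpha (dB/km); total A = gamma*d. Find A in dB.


gamma = 0.1932 * 98^1.28 = 68.355978 dB/km
A = 68.355978 * 27.5 = 1879.79 dB

1879.79 dB


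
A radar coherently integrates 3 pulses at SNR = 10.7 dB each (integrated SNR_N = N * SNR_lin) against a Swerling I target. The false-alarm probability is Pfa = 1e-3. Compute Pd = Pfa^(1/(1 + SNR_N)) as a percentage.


SNR_lin = 10^(10.7/10) = 11.74898
SNR_N = 3 * 11.74898 = 35.24694
1/(1 + SNR_N) = 1/36.24694 = 0.0275885
Pd = (1e-3)^0.0275885 = 0.82648
Pd = 82.6%

82.6%


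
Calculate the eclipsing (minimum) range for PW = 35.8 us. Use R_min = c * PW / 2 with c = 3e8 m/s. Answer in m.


R_min = 3e8 * 35.8e-6 / 2 = 5370.0 m

5370.0 m


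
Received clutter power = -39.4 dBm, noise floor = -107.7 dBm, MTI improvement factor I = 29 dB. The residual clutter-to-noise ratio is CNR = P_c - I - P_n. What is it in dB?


CNR = -39.4 - 29 - (-107.7) = 39.3 dB

39.3 dB


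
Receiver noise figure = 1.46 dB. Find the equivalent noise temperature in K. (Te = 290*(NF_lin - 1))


NF_lin = 10^(1.46/10) = 1.399587
Te = 290 * (1.399587 - 1) = 115.9 K

115.9 K
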